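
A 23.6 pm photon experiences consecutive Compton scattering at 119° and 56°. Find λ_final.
28.2721 pm

Apply Compton shift twice:

First scattering at θ₁ = 119°:
Δλ₁ = λ_C(1 - cos(119°))
Δλ₁ = 2.4263 × 1.4848
Δλ₁ = 3.6026 pm

After first scattering:
λ₁ = 23.6 + 3.6026 = 27.2026 pm

Second scattering at θ₂ = 56°:
Δλ₂ = λ_C(1 - cos(56°))
Δλ₂ = 2.4263 × 0.4408
Δλ₂ = 1.0695 pm

Final wavelength:
λ₂ = 27.2026 + 1.0695 = 28.2721 pm

Total shift: Δλ_total = 3.6026 + 1.0695 = 4.6721 pm

(Intermediate values are shown rounded; full precision is carried through to the final answer.)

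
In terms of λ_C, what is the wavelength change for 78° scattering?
0.7921 λ_C

The Compton shift formula is:
Δλ = λ_C(1 - cos θ)

Dividing both sides by λ_C:
Δλ/λ_C = 1 - cos θ

For θ = 78°:
Δλ/λ_C = 1 - cos(78°)
Δλ/λ_C = 1 - 0.2079
Δλ/λ_C = 0.7921

This means the shift is 0.7921 × λ_C = 1.9219 pm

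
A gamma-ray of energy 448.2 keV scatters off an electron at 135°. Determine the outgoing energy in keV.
179.4729 keV

First convert energy to wavelength:
λ = hc/E, with hc ≈ 1239.842 keV·pm (i.e. 1239.842 eV·nm)

For E = 448.2 keV = 448200 eV:
λ = 1239.842 keV·pm / 448.2 keV
λ = 2.7663 pm

Calculate the Compton shift:
Δλ = λ_C(1 - cos(135°)) = 2.4263 × 1.7071
Δλ = 4.1420 pm

Final wavelength:
λ' = 2.7663 + 4.1420 = 6.9082 pm

Final energy:
E' = hc/λ' = 1239.842 / 6.9082 = 179.4729 keV

(Intermediate values are shown rounded; full precision is carried through to the final answer.)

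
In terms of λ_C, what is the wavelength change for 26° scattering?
0.1012 λ_C

The Compton shift formula is:
Δλ = λ_C(1 - cos θ)

Dividing both sides by λ_C:
Δλ/λ_C = 1 - cos θ

For θ = 26°:
Δλ/λ_C = 1 - cos(26°)
Δλ/λ_C = 1 - 0.8988
Δλ/λ_C = 0.1012

This means the shift is 0.1012 × λ_C = 0.2456 pm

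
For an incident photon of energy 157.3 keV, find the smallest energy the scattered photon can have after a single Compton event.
97.3598 keV (at θ = 180°)

The scattered photon has minimum energy when its wavelength is maximum, i.e., when the Compton shift Δλ = λ_C(1 − cos θ) is maximum. This occurs at θ = 180° (backscattering), giving Δλ_max = 2λ_C = 4.8526 pm.

Initial wavelength: λ₀ = hc/E₀ = 7.8820 pm
Maximum final wavelength: λ'_max = λ₀ + 2λ_C = 7.8820 + 4.8526 = 12.7346 pm
Minimum final energy: E'_min = hc/λ'_max = 97.3598 keV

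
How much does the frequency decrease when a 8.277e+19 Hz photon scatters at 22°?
3.850e+18 Hz (decrease)

Convert frequency to wavelength (c = 299792458 m/s):
λ₀ = c/f₀ = 299792458/8.277e+19 = 3.6219942e-12 m = 3.6220 pm

Calculate Compton shift:
Δλ = λ_C(1 - cos(22°)) = 0.1767 pm

Final wavelength:
λ' = λ₀ + Δλ = 3.6220 + 0.1767 = 3.7987 pm

Final frequency:
f' = c/λ' = 299792458/3.7986687e-12 = 7.8920401e+19 Hz

Frequency shift (decrease):
Δf = f₀ - f' = 8.277e+19 - 7.8920401e+19 = 3.850e+18 Hz

(Intermediate values are shown rounded; full precision is carried through to the final answer.)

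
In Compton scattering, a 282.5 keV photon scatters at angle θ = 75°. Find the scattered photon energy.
200.3896 keV

First convert energy to wavelength:
λ = hc/E, with hc ≈ 1239.842 keV·pm (i.e. 1239.842 eV·nm)

For E = 282.5 keV = 282500 eV:
λ = 1239.842 keV·pm / 282.5 keV
λ = 4.3888 pm

Calculate the Compton shift:
Δλ = λ_C(1 - cos(75°)) = 2.4263 × 0.7412
Δλ = 1.7983 pm

Final wavelength:
λ' = 4.3888 + 1.7983 = 6.1872 pm

Final energy:
E' = hc/λ' = 1239.842 / 6.1872 = 200.3896 keV

(Intermediate values are shown rounded; full precision is carried through to the final answer.)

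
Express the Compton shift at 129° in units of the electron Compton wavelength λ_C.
1.6293 λ_C

The Compton shift formula is:
Δλ = λ_C(1 - cos θ)

Dividing both sides by λ_C:
Δλ/λ_C = 1 - cos θ

For θ = 129°:
Δλ/λ_C = 1 - cos(129°)
Δλ/λ_C = 1 - -0.6293
Δλ/λ_C = 1.6293

This means the shift is 1.6293 × λ_C = 3.9532 pm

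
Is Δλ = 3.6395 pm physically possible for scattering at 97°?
No, inconsistent

Calculate the expected shift for θ = 97°:

Δλ_expected = λ_C(1 - cos(97°))
Δλ_expected = 2.4263 × (1 - cos(97°))
Δλ_expected = 2.4263 × 1.1219
Δλ_expected = 2.7220 pm

Given shift: 3.6395 pm
Expected shift: 2.7220 pm
Difference: 0.9175 pm

The values do not match. The given shift corresponds to θ ≈ 120.0°, not 97°.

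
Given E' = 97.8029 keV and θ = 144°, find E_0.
149.6001 keV

Convert final energy to wavelength (hc ≈ 1239.842 keV·pm):
λ' = hc/E' = 1239.842 / 97.8029 = 12.6769 pm

Calculate the Compton shift:
Δλ = λ_C(1 - cos(144°))
Δλ = 2.4263 × (1 - cos(144°))
Δλ = 4.3892 pm

Initial wavelength:
λ = λ' - Δλ = 12.6769 - 4.3892 = 8.2877 pm

Initial energy:
E = hc/λ = 1239.842 / 8.2877 = 149.6001 keV

(Intermediate values are shown rounded; full precision is carried through to the final answer.)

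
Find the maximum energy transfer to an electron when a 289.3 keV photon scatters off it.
153.6244 keV

Maximum energy transfer occurs at θ = 180° (backscattering).

Initial photon: E₀ = 289.3 keV → λ₀ = 4.2857 pm

Maximum Compton shift (at 180°):
Δλ_max = 2λ_C = 2 × 2.4263 = 4.8526 pm

Final wavelength:
λ' = 4.2857 + 4.8526 = 9.1383 pm

Minimum photon energy (maximum energy to electron):
E'_min = hc/λ' = 135.6756 keV

Maximum electron kinetic energy:
K_max = E₀ - E'_min = 289.3000 - 135.6756 = 153.6244 keV

(Intermediate values are shown rounded; full precision is carried through to the final answer.)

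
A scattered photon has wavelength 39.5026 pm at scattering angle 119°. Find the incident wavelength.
35.9000 pm

From λ' = λ + Δλ, we have λ = λ' - Δλ

First calculate the Compton shift:
Δλ = λ_C(1 - cos θ)
Δλ = 2.4263 × (1 - cos(119°))
Δλ = 2.4263 × 1.4848
Δλ = 3.6026 pm

Initial wavelength:
λ = λ' - Δλ
λ = 39.5026 - 3.6026
λ = 35.9000 pm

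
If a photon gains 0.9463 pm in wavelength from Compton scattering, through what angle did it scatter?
52.41°

From the Compton formula Δλ = λ_C(1 - cos θ), we can solve for θ:

cos θ = 1 - Δλ/λ_C

Given:
- Δλ = 0.9463 pm
- λ_C = h/(m_e·c) ≈ 2.42631024 pm

cos θ = 1 - 0.9463/2.42631024
cos θ = 1 - 0.390016
cos θ = 0.609984

θ = arccos(0.609984)
θ = 52.41°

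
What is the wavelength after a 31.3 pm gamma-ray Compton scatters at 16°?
31.3940 pm

Using the Compton scattering formula:
λ' = λ + Δλ = λ + λ_C(1 - cos θ)

Given:
- Initial wavelength λ = 31.3 pm
- Scattering angle θ = 16°
- Compton wavelength λ_C ≈ 2.4263 pm

Calculate the shift:
Δλ = 2.4263 × (1 - cos(16°))
Δλ = 2.4263 × 0.0387
Δλ = 0.0940 pm

Final wavelength:
λ' = 31.3 + 0.0940 = 31.3940 pm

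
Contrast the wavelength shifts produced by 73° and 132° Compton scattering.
132° produces the larger shift by a factor of 2.359

Calculate both shifts using Δλ = λ_C(1 - cos θ):

For θ₁ = 73°:
Δλ₁ = 2.4263 × (1 - cos(73°))
Δλ₁ = 2.4263 × 0.7076
Δλ₁ = 1.7169 pm

For θ₂ = 132°:
Δλ₂ = 2.4263 × (1 - cos(132°))
Δλ₂ = 2.4263 × 1.6691
Δλ₂ = 4.0498 pm

The 132° angle produces the larger shift.
Ratio: 4.0498/1.7169 = 2.359

(Intermediate values are shown rounded; full precision is carried through to the final answer.)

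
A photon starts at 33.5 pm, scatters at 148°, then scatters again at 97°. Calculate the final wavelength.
40.7059 pm

Apply Compton shift twice:

First scattering at θ₁ = 148°:
Δλ₁ = λ_C(1 - cos(148°))
Δλ₁ = 2.4263 × 1.8480
Δλ₁ = 4.4839 pm

After first scattering:
λ₁ = 33.5 + 4.4839 = 37.9839 pm

Second scattering at θ₂ = 97°:
Δλ₂ = λ_C(1 - cos(97°))
Δλ₂ = 2.4263 × 1.1219
Δλ₂ = 2.7220 pm

Final wavelength:
λ₂ = 37.9839 + 2.7220 = 40.7059 pm

Total shift: Δλ_total = 4.4839 + 2.7220 = 7.2059 pm

(Intermediate values are shown rounded; full precision is carried through to the final answer.)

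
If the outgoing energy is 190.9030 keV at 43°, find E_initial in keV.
212.2000 keV

Convert final energy to wavelength (hc ≈ 1239.842 keV·pm):
λ' = hc/E' = 1239.842 / 190.9030 = 6.4946 pm

Calculate the Compton shift:
Δλ = λ_C(1 - cos(43°))
Δλ = 2.4263 × (1 - cos(43°))
Δλ = 0.6518 pm

Initial wavelength:
λ = λ' - Δλ = 6.4946 - 0.6518 = 5.8428 pm

Initial energy:
E = hc/λ = 1239.842 / 5.8428 = 212.2000 keV

(Intermediate values are shown rounded; full precision is carried through to the final answer.)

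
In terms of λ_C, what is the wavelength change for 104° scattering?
1.2419 λ_C

The Compton shift formula is:
Δλ = λ_C(1 - cos θ)

Dividing both sides by λ_C:
Δλ/λ_C = 1 - cos θ

For θ = 104°:
Δλ/λ_C = 1 - cos(104°)
Δλ/λ_C = 1 - -0.2419
Δλ/λ_C = 1.2419

This means the shift is 1.2419 × λ_C = 3.0133 pm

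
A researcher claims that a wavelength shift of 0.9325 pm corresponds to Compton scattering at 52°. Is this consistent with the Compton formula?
Yes, consistent

Calculate the expected shift for θ = 52°:

Δλ_expected = λ_C(1 - cos(52°))
Δλ_expected = 2.4263 × (1 - cos(52°))
Δλ_expected = 2.4263 × 0.3843
Δλ_expected = 0.9325 pm

Given shift: 0.9325 pm
Expected shift: 0.9325 pm
Difference: 0.0000 pm

The values match. This is consistent with Compton scattering at the stated angle.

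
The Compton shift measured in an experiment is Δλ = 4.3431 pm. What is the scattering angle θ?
142.19°

From the Compton formula Δλ = λ_C(1 - cos θ), we can solve for θ:

cos θ = 1 - Δλ/λ_C

Given:
- Δλ = 4.3431 pm
- λ_C = h/(m_e·c) ≈ 2.42631024 pm

cos θ = 1 - 4.3431/2.42631024
cos θ = 1 - 1.790002
cos θ = -0.790002

θ = arccos(-0.790002)
θ = 142.19°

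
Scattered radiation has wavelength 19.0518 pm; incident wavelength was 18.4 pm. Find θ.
43.00°

First find the wavelength shift:
Δλ = λ' - λ = 19.0518 - 18.4 = 0.6518 pm

Using Δλ = λ_C(1 - cos θ), with λ_C = h/(m_e·c) ≈ 2.42631024 pm:
cos θ = 1 - Δλ/λ_C
cos θ = 1 - 0.6518/2.42631024
cos θ = 0.731362

θ = arccos(0.731362)
θ = 43.00°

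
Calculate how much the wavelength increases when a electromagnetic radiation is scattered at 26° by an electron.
0.2456 pm

Using the Compton scattering formula:
Δλ = λ_C(1 - cos θ)

where λ_C = h/(m_e·c) ≈ 2.4263 pm is the Compton wavelength of an electron.

For θ = 26°:
cos(26°) = 0.8988
1 - cos(26°) = 0.1012

Δλ = 2.4263 × 0.1012
Δλ = 0.2456 pm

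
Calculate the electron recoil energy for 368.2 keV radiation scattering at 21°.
16.8167 keV

By energy conservation: K_e = E_initial - E_final

First find the scattered photon energy:
Initial wavelength: λ = hc/E = 3.3673 pm
Compton shift: Δλ = λ_C(1 - cos(21°)) = 0.1612 pm
Final wavelength: λ' = 3.3673 + 0.1612 = 3.5285 pm
Final photon energy: E' = hc/λ' = 351.3833 keV

Electron kinetic energy:
K_e = E - E' = 368.2000 - 351.3833 = 16.8167 keV

(Intermediate values are shown rounded; full precision is carried through to the final answer.)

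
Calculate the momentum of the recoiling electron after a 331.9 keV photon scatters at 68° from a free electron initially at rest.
1.7496e-22 kg·m/s

The electron is initially at rest, so by conservation of momentum:
p⃗_e = p⃗₀ − p⃗'  (incident photon momentum minus scattered photon momentum)

Photon momentum magnitudes (p = h/λ = E/c):
λ₀ = hc/E₀ = 3.7356 pm → p₀ = h/λ₀ = 1.7738e-22 kg·m/s
Δλ = λ_C(1 − cos 68°) = 1.5174 pm
λ' = 5.2530 pm → p' = h/λ' = 1.2614e-22 kg·m/s

The scattered photon makes angle θ = 68° with the incident direction, so by the law of cosines:
|p⃗_e|² = p₀² + p'² − 2p₀p'cos θ
|p⃗_e|² = (1.7738e-22)² + (1.2614e-22)² − 2·1.7738e-22·1.2614e-22·cos(68°)
|p⃗_e| = 1.7496e-22 kg·m/s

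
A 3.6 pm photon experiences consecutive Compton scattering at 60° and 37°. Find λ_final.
5.3017 pm

Apply Compton shift twice:

First scattering at θ₁ = 60°:
Δλ₁ = λ_C(1 - cos(60°))
Δλ₁ = 2.4263 × 0.5000
Δλ₁ = 1.2132 pm

After first scattering:
λ₁ = 3.6 + 1.2132 = 4.8132 pm

Second scattering at θ₂ = 37°:
Δλ₂ = λ_C(1 - cos(37°))
Δλ₂ = 2.4263 × 0.2014
Δλ₂ = 0.4886 pm

Final wavelength:
λ₂ = 4.8132 + 0.4886 = 5.3017 pm

Total shift: Δλ_total = 1.2132 + 0.4886 = 1.7017 pm

(Intermediate values are shown rounded; full precision is carried through to the final answer.)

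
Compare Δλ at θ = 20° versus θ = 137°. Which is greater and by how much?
137° produces the larger shift by a factor of 28.709

Calculate both shifts using Δλ = λ_C(1 - cos θ):

For θ₁ = 20°:
Δλ₁ = 2.4263 × (1 - cos(20°))
Δλ₁ = 2.4263 × 0.0603
Δλ₁ = 0.1463 pm

For θ₂ = 137°:
Δλ₂ = 2.4263 × (1 - cos(137°))
Δλ₂ = 2.4263 × 1.7314
Δλ₂ = 4.2008 pm

The 137° angle produces the larger shift.
Ratio: 4.2008/0.1463 = 28.709

(Intermediate values are shown rounded; full precision is carried through to the final answer.)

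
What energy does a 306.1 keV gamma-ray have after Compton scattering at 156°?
142.6204 keV

First convert energy to wavelength:
λ = hc/E, with hc ≈ 1239.842 keV·pm (i.e. 1239.842 eV·nm)

For E = 306.1 keV = 306100 eV:
λ = 1239.842 keV·pm / 306.1 keV
λ = 4.0504 pm

Calculate the Compton shift:
Δλ = λ_C(1 - cos(156°)) = 2.4263 × 1.9135
Δλ = 4.6429 pm

Final wavelength:
λ' = 4.0504 + 4.6429 = 8.6933 pm

Final energy:
E' = hc/λ' = 1239.842 / 8.6933 = 142.6204 keV

(Intermediate values are shown rounded; full precision is carried through to the final answer.)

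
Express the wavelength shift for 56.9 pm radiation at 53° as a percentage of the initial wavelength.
1.6979%

Calculate the Compton shift:
Δλ = λ_C(1 - cos(53°))
Δλ = 2.4263 × (1 - cos(53°))
Δλ = 2.4263 × 0.3982
Δλ = 0.9661 pm

Percentage change:
(Δλ/λ₀) × 100 = (0.9661/56.9) × 100
= 1.6979%

(Intermediate values are shown rounded; full precision is carried through to the final answer.)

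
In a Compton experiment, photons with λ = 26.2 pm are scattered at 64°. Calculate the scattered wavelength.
27.5627 pm

Using the Compton scattering formula:
λ' = λ + Δλ = λ + λ_C(1 - cos θ)

Given:
- Initial wavelength λ = 26.2 pm
- Scattering angle θ = 64°
- Compton wavelength λ_C ≈ 2.4263 pm

Calculate the shift:
Δλ = 2.4263 × (1 - cos(64°))
Δλ = 2.4263 × 0.5616
Δλ = 1.3627 pm

Final wavelength:
λ' = 26.2 + 1.3627 = 27.5627 pm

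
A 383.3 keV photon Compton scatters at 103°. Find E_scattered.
199.7566 keV

First convert energy to wavelength:
λ = hc/E, with hc ≈ 1239.842 keV·pm (i.e. 1239.842 eV·nm)

For E = 383.3 keV = 383300 eV:
λ = 1239.842 keV·pm / 383.3 keV
λ = 3.2347 pm

Calculate the Compton shift:
Δλ = λ_C(1 - cos(103°)) = 2.4263 × 1.2250
Δλ = 2.9721 pm

Final wavelength:
λ' = 3.2347 + 2.9721 = 6.2068 pm

Final energy:
E' = hc/λ' = 1239.842 / 6.2068 = 199.7566 keV

(Intermediate values are shown rounded; full precision is carried through to the final answer.)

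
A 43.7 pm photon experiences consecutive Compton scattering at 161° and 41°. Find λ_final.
49.0156 pm

Apply Compton shift twice:

First scattering at θ₁ = 161°:
Δλ₁ = λ_C(1 - cos(161°))
Δλ₁ = 2.4263 × 1.9455
Δλ₁ = 4.7204 pm

After first scattering:
λ₁ = 43.7 + 4.7204 = 48.4204 pm

Second scattering at θ₂ = 41°:
Δλ₂ = λ_C(1 - cos(41°))
Δλ₂ = 2.4263 × 0.2453
Δλ₂ = 0.5952 pm

Final wavelength:
λ₂ = 48.4204 + 0.5952 = 49.0156 pm

Total shift: Δλ_total = 4.7204 + 0.5952 = 5.3156 pm

(Intermediate values are shown rounded; full precision is carried through to the final answer.)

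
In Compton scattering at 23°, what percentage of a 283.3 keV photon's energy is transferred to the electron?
0.0422 (or 4.22%)

Calculate initial and final photon energies:

Initial: E₀ = 283.3 keV → λ₀ = 4.3764 pm
Compton shift: Δλ = 0.1929 pm
Final wavelength: λ' = 4.5693 pm
Final energy: E' = 271.3413 keV

Fractional energy loss:
(E₀ - E')/E₀ = (283.3000 - 271.3413)/283.3000
= 11.9587/283.3000
= 0.0422
= 4.22%

(Intermediate values are shown rounded; full precision is carried through to the final answer.)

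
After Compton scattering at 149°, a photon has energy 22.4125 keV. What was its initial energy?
24.4000 keV

Convert final energy to wavelength (hc ≈ 1239.842 keV·pm):
λ' = hc/E' = 1239.842 / 22.4125 = 55.3192 pm

Calculate the Compton shift:
Δλ = λ_C(1 - cos(149°))
Δλ = 2.4263 × (1 - cos(149°))
Δλ = 4.5061 pm

Initial wavelength:
λ = λ' - Δλ = 55.3192 - 4.5061 = 50.8132 pm

Initial energy:
E = hc/λ = 1239.842 / 50.8132 = 24.4000 keV

(Intermediate values are shown rounded; full precision is carried through to the final answer.)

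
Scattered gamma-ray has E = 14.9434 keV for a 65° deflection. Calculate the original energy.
15.2000 keV

Convert final energy to wavelength (hc ≈ 1239.842 keV·pm):
λ' = hc/E' = 1239.842 / 14.9434 = 82.9692 pm

Calculate the Compton shift:
Δλ = λ_C(1 - cos(65°))
Δλ = 2.4263 × (1 - cos(65°))
Δλ = 1.4009 pm

Initial wavelength:
λ = λ' - Δλ = 82.9692 - 1.4009 = 81.5683 pm

Initial energy:
E = hc/λ = 1239.842 / 81.5683 = 15.2000 keV

(Intermediate values are shown rounded; full precision is carried through to the final answer.)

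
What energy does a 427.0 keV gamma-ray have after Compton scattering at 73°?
268.3329 keV

First convert energy to wavelength:
λ = hc/E, with hc ≈ 1239.842 keV·pm (i.e. 1239.842 eV·nm)

For E = 427.0 keV = 427000 eV:
λ = 1239.842 keV·pm / 427.0 keV
λ = 2.9036 pm

Calculate the Compton shift:
Δλ = λ_C(1 - cos(73°)) = 2.4263 × 0.7076
Δλ = 1.7169 pm

Final wavelength:
λ' = 2.9036 + 1.7169 = 4.6205 pm

Final energy:
E' = hc/λ' = 1239.842 / 4.6205 = 268.3329 keV

(Intermediate values are shown rounded; full precision is carried through to the final answer.)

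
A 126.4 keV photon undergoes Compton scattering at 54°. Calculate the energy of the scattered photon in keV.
114.7042 keV

First convert energy to wavelength:
λ = hc/E, with hc ≈ 1239.842 keV·pm (i.e. 1239.842 eV·nm)

For E = 126.4 keV = 126400 eV:
λ = 1239.842 keV·pm / 126.4 keV
λ = 9.8089 pm

Calculate the Compton shift:
Δλ = λ_C(1 - cos(54°)) = 2.4263 × 0.4122
Δλ = 1.0002 pm

Final wavelength:
λ' = 9.8089 + 1.0002 = 10.8090 pm

Final energy:
E' = hc/λ' = 1239.842 / 10.8090 = 114.7042 keV

(Intermediate values are shown rounded; full precision is carried through to the final answer.)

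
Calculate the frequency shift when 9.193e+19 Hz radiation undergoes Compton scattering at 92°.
3.999e+19 Hz (decrease)

Convert frequency to wavelength (c = 299792458 m/s):
λ₀ = c/f₀ = 299792458/9.193e+19 = 3.2610949e-12 m = 3.2611 pm

Calculate Compton shift:
Δλ = λ_C(1 - cos(92°)) = 2.5110 pm

Final wavelength:
λ' = λ₀ + Δλ = 3.2611 + 2.5110 = 5.7721 pm

Final frequency:
f' = c/λ' = 299792458/5.7720822e-12 = 5.1938356e+19 Hz

Frequency shift (decrease):
Δf = f₀ - f' = 9.193e+19 - 5.1938356e+19 = 3.999e+19 Hz

(Intermediate values are shown rounded; full precision is carried through to the final answer.)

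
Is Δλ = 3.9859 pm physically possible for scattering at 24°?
No, inconsistent

Calculate the expected shift for θ = 24°:

Δλ_expected = λ_C(1 - cos(24°))
Δλ_expected = 2.4263 × (1 - cos(24°))
Δλ_expected = 2.4263 × 0.0865
Δλ_expected = 0.2098 pm

Given shift: 3.9859 pm
Expected shift: 0.2098 pm
Difference: 3.7761 pm

The values do not match. The given shift corresponds to θ ≈ 130.0°, not 24°.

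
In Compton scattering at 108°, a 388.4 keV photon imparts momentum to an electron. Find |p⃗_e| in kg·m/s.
2.5935e-22 kg·m/s

The electron is initially at rest, so by conservation of momentum:
p⃗_e = p⃗₀ − p⃗'  (incident photon momentum minus scattered photon momentum)

Photon momentum magnitudes (p = h/λ = E/c):
λ₀ = hc/E₀ = 3.1922 pm → p₀ = h/λ₀ = 2.0757e-22 kg·m/s
Δλ = λ_C(1 − cos 108°) = 3.1761 pm
λ' = 6.3683 pm → p' = h/λ' = 1.0405e-22 kg·m/s

The scattered photon makes angle θ = 108° with the incident direction, so by the law of cosines:
|p⃗_e|² = p₀² + p'² − 2p₀p'cos θ
|p⃗_e|² = (2.0757e-22)² + (1.0405e-22)² − 2·2.0757e-22·1.0405e-22·cos(108°)
|p⃗_e| = 2.5935e-22 kg·m/s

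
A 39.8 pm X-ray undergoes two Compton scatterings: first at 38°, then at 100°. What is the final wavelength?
43.1620 pm

Apply Compton shift twice:

First scattering at θ₁ = 38°:
Δλ₁ = λ_C(1 - cos(38°))
Δλ₁ = 2.4263 × 0.2120
Δλ₁ = 0.5144 pm

After first scattering:
λ₁ = 39.8 + 0.5144 = 40.3144 pm

Second scattering at θ₂ = 100°:
Δλ₂ = λ_C(1 - cos(100°))
Δλ₂ = 2.4263 × 1.1736
Δλ₂ = 2.8476 pm

Final wavelength:
λ₂ = 40.3144 + 2.8476 = 43.1620 pm

Total shift: Δλ_total = 0.5144 + 2.8476 = 3.3620 pm

(Intermediate values are shown rounded; full precision is carried through to the final answer.)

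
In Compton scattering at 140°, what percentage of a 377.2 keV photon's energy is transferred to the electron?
0.5659 (or 56.59%)

Calculate initial and final photon energies:

Initial: E₀ = 377.2 keV → λ₀ = 3.2870 pm
Compton shift: Δλ = 4.2850 pm
Final wavelength: λ' = 7.5719 pm
Final energy: E' = 163.7418 keV

Fractional energy loss:
(E₀ - E')/E₀ = (377.2000 - 163.7418)/377.2000
= 213.4582/377.2000
= 0.5659
= 56.59%

(Intermediate values are shown rounded; full precision is carried through to the final answer.)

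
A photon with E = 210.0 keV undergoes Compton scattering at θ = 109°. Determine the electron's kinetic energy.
74.0561 keV

By energy conservation: K_e = E_initial - E_final

First find the scattered photon energy:
Initial wavelength: λ = hc/E = 5.9040 pm
Compton shift: Δλ = λ_C(1 - cos(109°)) = 3.2162 pm
Final wavelength: λ' = 5.9040 + 3.2162 = 9.1202 pm
Final photon energy: E' = hc/λ' = 135.9439 keV

Electron kinetic energy:
K_e = E - E' = 210.0000 - 135.9439 = 74.0561 keV

(Intermediate values are shown rounded; full precision is carried through to the final answer.)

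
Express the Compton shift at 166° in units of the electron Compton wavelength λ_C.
1.9703 λ_C

The Compton shift formula is:
Δλ = λ_C(1 - cos θ)

Dividing both sides by λ_C:
Δλ/λ_C = 1 - cos θ

For θ = 166°:
Δλ/λ_C = 1 - cos(166°)
Δλ/λ_C = 1 - -0.9703
Δλ/λ_C = 1.9703

This means the shift is 1.9703 × λ_C = 4.7805 pm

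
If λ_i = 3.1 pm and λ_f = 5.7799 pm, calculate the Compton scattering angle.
96.00°

First find the wavelength shift:
Δλ = λ' - λ = 5.7799 - 3.1 = 2.6799 pm

Using Δλ = λ_C(1 - cos θ), with λ_C = h/(m_e·c) ≈ 2.42631024 pm:
cos θ = 1 - Δλ/λ_C
cos θ = 1 - 2.6799/2.42631024
cos θ = -0.104517

θ = arccos(-0.104517)
θ = 96.00°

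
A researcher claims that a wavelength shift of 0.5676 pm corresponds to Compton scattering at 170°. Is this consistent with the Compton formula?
No, inconsistent

Calculate the expected shift for θ = 170°:

Δλ_expected = λ_C(1 - cos(170°))
Δλ_expected = 2.4263 × (1 - cos(170°))
Δλ_expected = 2.4263 × 1.9848
Δλ_expected = 4.8158 pm

Given shift: 0.5676 pm
Expected shift: 4.8158 pm
Difference: 4.2481 pm

The values do not match. The given shift corresponds to θ ≈ 40.0°, not 170°.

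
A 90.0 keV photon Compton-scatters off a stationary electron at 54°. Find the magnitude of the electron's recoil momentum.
4.2294e-23 kg·m/s

The electron is initially at rest, so by conservation of momentum:
p⃗_e = p⃗₀ − p⃗'  (incident photon momentum minus scattered photon momentum)

Photon momentum magnitudes (p = h/λ = E/c):
λ₀ = hc/E₀ = 13.7760 pm → p₀ = h/λ₀ = 4.8099e-23 kg·m/s
Δλ = λ_C(1 − cos 54°) = 1.0002 pm
λ' = 14.7762 pm → p' = h/λ' = 4.4843e-23 kg·m/s

The scattered photon makes angle θ = 54° with the incident direction, so by the law of cosines:
|p⃗_e|² = p₀² + p'² − 2p₀p'cos θ
|p⃗_e|² = (4.8099e-23)² + (4.4843e-23)² − 2·4.8099e-23·4.4843e-23·cos(54°)
|p⃗_e| = 4.2294e-23 kg·m/s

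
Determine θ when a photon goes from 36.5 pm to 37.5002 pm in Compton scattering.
54.00°

First find the wavelength shift:
Δλ = λ' - λ = 37.5002 - 36.5 = 1.0002 pm

Using Δλ = λ_C(1 - cos θ), with λ_C = h/(m_e·c) ≈ 2.42631024 pm:
cos θ = 1 - Δλ/λ_C
cos θ = 1 - 1.0002/2.42631024
cos θ = 0.587769

θ = arccos(0.587769)
θ = 54.00°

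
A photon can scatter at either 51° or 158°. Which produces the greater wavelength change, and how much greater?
158° produces the larger shift by a factor of 5.199

Calculate both shifts using Δλ = λ_C(1 - cos θ):

For θ₁ = 51°:
Δλ₁ = 2.4263 × (1 - cos(51°))
Δλ₁ = 2.4263 × 0.3707
Δλ₁ = 0.8994 pm

For θ₂ = 158°:
Δλ₂ = 2.4263 × (1 - cos(158°))
Δλ₂ = 2.4263 × 1.9272
Δλ₂ = 4.6759 pm

The 158° angle produces the larger shift.
Ratio: 4.6759/0.8994 = 5.199

(Intermediate values are shown rounded; full precision is carried through to the final answer.)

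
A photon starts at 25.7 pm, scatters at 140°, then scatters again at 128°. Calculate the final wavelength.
33.9051 pm

Apply Compton shift twice:

First scattering at θ₁ = 140°:
Δλ₁ = λ_C(1 - cos(140°))
Δλ₁ = 2.4263 × 1.7660
Δλ₁ = 4.2850 pm

After first scattering:
λ₁ = 25.7 + 4.2850 = 29.9850 pm

Second scattering at θ₂ = 128°:
Δλ₂ = λ_C(1 - cos(128°))
Δλ₂ = 2.4263 × 1.6157
Δλ₂ = 3.9201 pm

Final wavelength:
λ₂ = 29.9850 + 3.9201 = 33.9051 pm

Total shift: Δλ_total = 4.2850 + 3.9201 = 8.2051 pm

(Intermediate values are shown rounded; full precision is carried through to the final answer.)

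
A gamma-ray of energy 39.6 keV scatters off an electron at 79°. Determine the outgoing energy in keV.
37.2633 keV

First convert energy to wavelength:
λ = hc/E, with hc ≈ 1239.842 keV·pm (i.e. 1239.842 eV·nm)

For E = 39.6 keV = 39600 eV:
λ = 1239.842 keV·pm / 39.6 keV
λ = 31.3091 pm

Calculate the Compton shift:
Δλ = λ_C(1 - cos(79°)) = 2.4263 × 0.8092
Δλ = 1.9633 pm

Final wavelength:
λ' = 31.3091 + 1.9633 = 33.2725 pm

Final energy:
E' = hc/λ' = 1239.842 / 33.2725 = 37.2633 keV

(Intermediate values are shown rounded; full precision is carried through to the final answer.)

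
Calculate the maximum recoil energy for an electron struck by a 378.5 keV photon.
225.9659 keV

Maximum energy transfer occurs at θ = 180° (backscattering).

Initial photon: E₀ = 378.5 keV → λ₀ = 3.2757 pm

Maximum Compton shift (at 180°):
Δλ_max = 2λ_C = 2 × 2.4263 = 4.8526 pm

Final wavelength:
λ' = 3.2757 + 4.8526 = 8.1283 pm

Minimum photon energy (maximum energy to electron):
E'_min = hc/λ' = 152.5341 keV

Maximum electron kinetic energy:
K_max = E₀ - E'_min = 378.5000 - 152.5341 = 225.9659 keV

(Intermediate values are shown rounded; full precision is carried through to the final answer.)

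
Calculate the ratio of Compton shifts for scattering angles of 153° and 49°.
153° produces the larger shift by a factor of 5.498

Calculate both shifts using Δλ = λ_C(1 - cos θ):

For θ₁ = 49°:
Δλ₁ = 2.4263 × (1 - cos(49°))
Δλ₁ = 2.4263 × 0.3439
Δλ₁ = 0.8345 pm

For θ₂ = 153°:
Δλ₂ = 2.4263 × (1 - cos(153°))
Δλ₂ = 2.4263 × 1.8910
Δλ₂ = 4.5882 pm

The 153° angle produces the larger shift.
Ratio: 4.5882/0.8345 = 5.498

(Intermediate values are shown rounded; full precision is carried through to the final answer.)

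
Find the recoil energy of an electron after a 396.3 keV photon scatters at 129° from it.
221.2251 keV

By energy conservation: K_e = E_initial - E_final

First find the scattered photon energy:
Initial wavelength: λ = hc/E = 3.1285 pm
Compton shift: Δλ = λ_C(1 - cos(129°)) = 3.9532 pm
Final wavelength: λ' = 3.1285 + 3.9532 = 7.0818 pm
Final photon energy: E' = hc/λ' = 175.0749 keV

Electron kinetic energy:
K_e = E - E' = 396.3000 - 175.0749 = 221.2251 keV

(Intermediate values are shown rounded; full precision is carried through to the final answer.)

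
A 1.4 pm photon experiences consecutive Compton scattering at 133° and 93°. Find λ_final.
8.0343 pm

Apply Compton shift twice:

First scattering at θ₁ = 133°:
Δλ₁ = λ_C(1 - cos(133°))
Δλ₁ = 2.4263 × 1.6820
Δλ₁ = 4.0810 pm

After first scattering:
λ₁ = 1.4 + 4.0810 = 5.4810 pm

Second scattering at θ₂ = 93°:
Δλ₂ = λ_C(1 - cos(93°))
Δλ₂ = 2.4263 × 1.0523
Δλ₂ = 2.5533 pm

Final wavelength:
λ₂ = 5.4810 + 2.5533 = 8.0343 pm

Total shift: Δλ_total = 4.0810 + 2.5533 = 6.6343 pm

(Intermediate values are shown rounded; full precision is carried through to the final answer.)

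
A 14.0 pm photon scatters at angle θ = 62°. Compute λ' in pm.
15.2872 pm

Using the Compton scattering formula:
λ' = λ + Δλ = λ + λ_C(1 - cos θ)

Given:
- Initial wavelength λ = 14.0 pm
- Scattering angle θ = 62°
- Compton wavelength λ_C ≈ 2.4263 pm

Calculate the shift:
Δλ = 2.4263 × (1 - cos(62°))
Δλ = 2.4263 × 0.5305
Δλ = 1.2872 pm

Final wavelength:
λ' = 14.0 + 1.2872 = 15.2872 pm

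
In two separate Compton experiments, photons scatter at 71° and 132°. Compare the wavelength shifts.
132° produces the larger shift by a factor of 2.475

Calculate both shifts using Δλ = λ_C(1 - cos θ):

For θ₁ = 71°:
Δλ₁ = 2.4263 × (1 - cos(71°))
Δλ₁ = 2.4263 × 0.6744
Δλ₁ = 1.6364 pm

For θ₂ = 132°:
Δλ₂ = 2.4263 × (1 - cos(132°))
Δλ₂ = 2.4263 × 1.6691
Δλ₂ = 4.0498 pm

The 132° angle produces the larger shift.
Ratio: 4.0498/1.6364 = 2.475

(Intermediate values are shown rounded; full precision is carried through to the final answer.)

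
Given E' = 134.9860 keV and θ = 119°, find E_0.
222.1000 keV

Convert final energy to wavelength (hc ≈ 1239.842 keV·pm):
λ' = hc/E' = 1239.842 / 134.9860 = 9.1850 pm

Calculate the Compton shift:
Δλ = λ_C(1 - cos(119°))
Δλ = 2.4263 × (1 - cos(119°))
Δλ = 3.6026 pm

Initial wavelength:
λ = λ' - Δλ = 9.1850 - 3.6026 = 5.5824 pm

Initial energy:
E = hc/λ = 1239.842 / 5.5824 = 222.1000 keV

(Intermediate values are shown rounded; full precision is carried through to the final answer.)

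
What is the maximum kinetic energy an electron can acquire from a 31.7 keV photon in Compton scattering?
3.4989 keV

Maximum energy transfer occurs at θ = 180° (backscattering).

Initial photon: E₀ = 31.7 keV → λ₀ = 39.1117 pm

Maximum Compton shift (at 180°):
Δλ_max = 2λ_C = 2 × 2.4263 = 4.8526 pm

Final wavelength:
λ' = 39.1117 + 4.8526 = 43.9644 pm

Minimum photon energy (maximum energy to electron):
E'_min = hc/λ' = 28.2011 keV

Maximum electron kinetic energy:
K_max = E₀ - E'_min = 31.7000 - 28.2011 = 3.4989 keV

(Intermediate values are shown rounded; full precision is carried through to the final answer.)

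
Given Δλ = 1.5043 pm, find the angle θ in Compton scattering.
67.67°

From the Compton formula Δλ = λ_C(1 - cos θ), we can solve for θ:

cos θ = 1 - Δλ/λ_C

Given:
- Δλ = 1.5043 pm
- λ_C = h/(m_e·c) ≈ 2.42631024 pm

cos θ = 1 - 1.5043/2.42631024
cos θ = 1 - 0.619995
cos θ = 0.380005

θ = arccos(0.380005)
θ = 67.67°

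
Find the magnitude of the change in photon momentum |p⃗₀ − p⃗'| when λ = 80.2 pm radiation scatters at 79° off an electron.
1.0386e-23 kg·m/s

Photon momentum magnitude is p = h/λ.

Initial momentum:
p₀ = h/λ = 6.6261e-34/8.0200e-11 = 8.2619e-24 kg·m/s

After scattering:
λ' = λ + Δλ = 80.2 + 1.9633 = 82.1633 pm
p' = h/λ' = 6.6261e-34/8.2163e-11 = 8.0645e-24 kg·m/s

Momentum is a vector; the scattered photon's direction makes angle θ = 79° with the incident direction. The magnitude of the vector change Δp⃗ = p⃗₀ − p⃗' is found from the law of cosines:
|Δp⃗|² = p₀² + p'² − 2p₀p'cos θ
|Δp⃗|² = (8.2619e-24)² + (8.0645e-24)² − 2·8.2619e-24·8.0645e-24·cos(79°)
|Δp⃗| = 1.0386e-23 kg·m/s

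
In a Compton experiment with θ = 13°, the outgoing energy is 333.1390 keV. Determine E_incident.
338.8000 keV

Convert final energy to wavelength (hc ≈ 1239.842 keV·pm):
λ' = hc/E' = 1239.842 / 333.1390 = 3.7217 pm

Calculate the Compton shift:
Δλ = λ_C(1 - cos(13°))
Δλ = 2.4263 × (1 - cos(13°))
Δλ = 0.0622 pm

Initial wavelength:
λ = λ' - Δλ = 3.7217 - 0.0622 = 3.6595 pm

Initial energy:
E = hc/λ = 1239.842 / 3.6595 = 338.8000 keV

(Intermediate values are shown rounded; full precision is carried through to the final answer.)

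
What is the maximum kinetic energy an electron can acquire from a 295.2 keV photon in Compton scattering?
158.2406 keV

Maximum energy transfer occurs at θ = 180° (backscattering).

Initial photon: E₀ = 295.2 keV → λ₀ = 4.2000 pm

Maximum Compton shift (at 180°):
Δλ_max = 2λ_C = 2 × 2.4263 = 4.8526 pm

Final wavelength:
λ' = 4.2000 + 4.8526 = 9.0526 pm

Minimum photon energy (maximum energy to electron):
E'_min = hc/λ' = 136.9594 keV

Maximum electron kinetic energy:
K_max = E₀ - E'_min = 295.2000 - 136.9594 = 158.2406 keV

(Intermediate values are shown rounded; full precision is carried through to the final answer.)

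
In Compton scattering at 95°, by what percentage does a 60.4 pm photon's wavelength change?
4.3672%

Calculate the Compton shift:
Δλ = λ_C(1 - cos(95°))
Δλ = 2.4263 × (1 - cos(95°))
Δλ = 2.4263 × 1.0872
Δλ = 2.6378 pm

Percentage change:
(Δλ/λ₀) × 100 = (2.6378/60.4) × 100
= 4.3672%

(Intermediate values are shown rounded; full precision is carried through to the final answer.)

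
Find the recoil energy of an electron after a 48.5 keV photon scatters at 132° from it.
6.6327 keV

By energy conservation: K_e = E_initial - E_final

First find the scattered photon energy:
Initial wavelength: λ = hc/E = 25.5638 pm
Compton shift: Δλ = λ_C(1 - cos(132°)) = 4.0498 pm
Final wavelength: λ' = 25.5638 + 4.0498 = 29.6136 pm
Final photon energy: E' = hc/λ' = 41.8673 keV

Electron kinetic energy:
K_e = E - E' = 48.5000 - 41.8673 = 6.6327 keV

(Intermediate values are shown rounded; full precision is carried through to the final answer.)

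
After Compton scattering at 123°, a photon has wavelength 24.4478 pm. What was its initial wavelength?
20.7000 pm

From λ' = λ + Δλ, we have λ = λ' - Δλ

First calculate the Compton shift:
Δλ = λ_C(1 - cos θ)
Δλ = 2.4263 × (1 - cos(123°))
Δλ = 2.4263 × 1.5446
Δλ = 3.7478 pm

Initial wavelength:
λ = λ' - Δλ
λ = 24.4478 - 3.7478
λ = 20.7000 pm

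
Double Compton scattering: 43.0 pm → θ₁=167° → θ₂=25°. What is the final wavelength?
48.0178 pm

Apply Compton shift twice:

First scattering at θ₁ = 167°:
Δλ₁ = λ_C(1 - cos(167°))
Δλ₁ = 2.4263 × 1.9744
Δλ₁ = 4.7904 pm

After first scattering:
λ₁ = 43.0 + 4.7904 = 47.7904 pm

Second scattering at θ₂ = 25°:
Δλ₂ = λ_C(1 - cos(25°))
Δλ₂ = 2.4263 × 0.0937
Δλ₂ = 0.2273 pm

Final wavelength:
λ₂ = 47.7904 + 0.2273 = 48.0178 pm

Total shift: Δλ_total = 4.7904 + 0.2273 = 5.0178 pm

(Intermediate values are shown rounded; full precision is carried through to the final answer.)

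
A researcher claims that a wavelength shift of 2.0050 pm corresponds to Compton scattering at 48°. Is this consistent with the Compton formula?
No, inconsistent

Calculate the expected shift for θ = 48°:

Δλ_expected = λ_C(1 - cos(48°))
Δλ_expected = 2.4263 × (1 - cos(48°))
Δλ_expected = 2.4263 × 0.3309
Δλ_expected = 0.8028 pm

Given shift: 2.0050 pm
Expected shift: 0.8028 pm
Difference: 1.2022 pm

The values do not match. The given shift corresponds to θ ≈ 80.0°, not 48°.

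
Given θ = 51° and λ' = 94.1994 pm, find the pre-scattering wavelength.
93.3000 pm

From λ' = λ + Δλ, we have λ = λ' - Δλ

First calculate the Compton shift:
Δλ = λ_C(1 - cos θ)
Δλ = 2.4263 × (1 - cos(51°))
Δλ = 2.4263 × 0.3707
Δλ = 0.8994 pm

Initial wavelength:
λ = λ' - Δλ
λ = 94.1994 - 0.8994
λ = 93.3000 pm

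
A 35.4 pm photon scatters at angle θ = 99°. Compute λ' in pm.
38.2059 pm

Using the Compton scattering formula:
λ' = λ + Δλ = λ + λ_C(1 - cos θ)

Given:
- Initial wavelength λ = 35.4 pm
- Scattering angle θ = 99°
- Compton wavelength λ_C ≈ 2.4263 pm

Calculate the shift:
Δλ = 2.4263 × (1 - cos(99°))
Δλ = 2.4263 × 1.1564
Δλ = 2.8059 pm

Final wavelength:
λ' = 35.4 + 2.8059 = 38.2059 pm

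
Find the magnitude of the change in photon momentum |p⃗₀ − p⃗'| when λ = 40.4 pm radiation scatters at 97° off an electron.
2.3802e-23 kg·m/s

Photon momentum magnitude is p = h/λ.

Initial momentum:
p₀ = h/λ = 6.6261e-34/4.0400e-11 = 1.6401e-23 kg·m/s

After scattering:
λ' = λ + Δλ = 40.4 + 2.7220 = 43.1220 pm
p' = h/λ' = 6.6261e-34/4.3122e-11 = 1.5366e-23 kg·m/s

Momentum is a vector; the scattered photon's direction makes angle θ = 97° with the incident direction. The magnitude of the vector change Δp⃗ = p⃗₀ − p⃗' is found from the law of cosines:
|Δp⃗|² = p₀² + p'² − 2p₀p'cos θ
|Δp⃗|² = (1.6401e-23)² + (1.5366e-23)² − 2·1.6401e-23·1.5366e-23·cos(97°)
|Δp⃗| = 2.3802e-23 kg·m/s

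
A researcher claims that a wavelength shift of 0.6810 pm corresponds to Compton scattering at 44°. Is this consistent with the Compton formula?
Yes, consistent

Calculate the expected shift for θ = 44°:

Δλ_expected = λ_C(1 - cos(44°))
Δλ_expected = 2.4263 × (1 - cos(44°))
Δλ_expected = 2.4263 × 0.2807
Δλ_expected = 0.6810 pm

Given shift: 0.6810 pm
Expected shift: 0.6810 pm
Difference: 0.0000 pm

The values match. This is consistent with Compton scattering at the stated angle.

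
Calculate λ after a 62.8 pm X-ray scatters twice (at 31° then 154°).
67.7536 pm

Apply Compton shift twice:

First scattering at θ₁ = 31°:
Δλ₁ = λ_C(1 - cos(31°))
Δλ₁ = 2.4263 × 0.1428
Δλ₁ = 0.3466 pm

After first scattering:
λ₁ = 62.8 + 0.3466 = 63.1466 pm

Second scattering at θ₂ = 154°:
Δλ₂ = λ_C(1 - cos(154°))
Δλ₂ = 2.4263 × 1.8988
Δλ₂ = 4.6071 pm

Final wavelength:
λ₂ = 63.1466 + 4.6071 = 67.7536 pm

Total shift: Δλ_total = 0.3466 + 4.6071 = 4.9536 pm

(Intermediate values are shown rounded; full precision is carried through to the final answer.)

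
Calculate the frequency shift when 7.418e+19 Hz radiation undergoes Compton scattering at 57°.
1.593e+19 Hz (decrease)

Convert frequency to wavelength (c = 299792458 m/s):
λ₀ = c/f₀ = 299792458/7.418e+19 = 4.0414190e-12 m = 4.0414 pm

Calculate Compton shift:
Δλ = λ_C(1 - cos(57°)) = 1.1048 pm

Final wavelength:
λ' = λ₀ + Δλ = 4.0414 + 1.1048 = 5.1463 pm

Final frequency:
f' = c/λ' = 299792458/5.1462659e-12 = 5.8254366e+19 Hz

Frequency shift (decrease):
Δf = f₀ - f' = 7.418e+19 - 5.8254366e+19 = 1.593e+19 Hz

(Intermediate values are shown rounded; full precision is carried through to the final answer.)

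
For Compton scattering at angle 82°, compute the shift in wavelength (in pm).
2.0886 pm

Using the Compton scattering formula:
Δλ = λ_C(1 - cos θ)

where λ_C = h/(m_e·c) ≈ 2.4263 pm is the Compton wavelength of an electron.

For θ = 82°:
cos(82°) = 0.1392
1 - cos(82°) = 0.8608

Δλ = 2.4263 × 0.8608
Δλ = 2.0886 pm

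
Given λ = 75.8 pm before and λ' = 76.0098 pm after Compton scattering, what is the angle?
24.00°

First find the wavelength shift:
Δλ = λ' - λ = 76.0098 - 75.8 = 0.2098 pm

Using Δλ = λ_C(1 - cos θ), with λ_C = h/(m_e·c) ≈ 2.42631024 pm:
cos θ = 1 - Δλ/λ_C
cos θ = 1 - 0.2098/2.42631024
cos θ = 0.913531

θ = arccos(0.913531)
θ = 24.00°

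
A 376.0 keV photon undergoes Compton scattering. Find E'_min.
152.1265 keV (at θ = 180°)

The scattered photon has minimum energy when its wavelength is maximum, i.e., when the Compton shift Δλ = λ_C(1 − cos θ) is maximum. This occurs at θ = 180° (backscattering), giving Δλ_max = 2λ_C = 4.8526 pm.

Initial wavelength: λ₀ = hc/E₀ = 3.2975 pm
Maximum final wavelength: λ'_max = λ₀ + 2λ_C = 3.2975 + 4.8526 = 8.1501 pm
Minimum final energy: E'_min = hc/λ'_max = 152.1265 keV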